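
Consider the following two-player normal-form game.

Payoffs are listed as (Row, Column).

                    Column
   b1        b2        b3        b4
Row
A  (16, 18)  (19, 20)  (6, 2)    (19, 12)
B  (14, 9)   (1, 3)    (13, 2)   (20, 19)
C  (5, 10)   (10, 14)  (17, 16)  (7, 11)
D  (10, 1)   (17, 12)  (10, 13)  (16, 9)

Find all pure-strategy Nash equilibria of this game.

Pure-strategy Nash equilibria: (A, b2) and (B, b4) and (C, b3)

For each strategy profile, look for a profitable unilateral deviation.
(A, b1): Column can switch to b2 (18 → 20). Not NE.
(A, b2): Row gets 19, best alternative 17; Column gets 20, best alternative 18. No profitable deviation — NE.
(A, b3): Row can switch to B (6 → 13). Not NE.
(A, b4): Row can switch to B (19 → 20). Not NE.
(B, b1): Row can switch to A (14 → 16). Not NE.
(B, b2): Row can switch to A (1 → 19). Not NE.
(B, b3): Row can switch to C (13 → 17). Not NE.
(B, b4): Row gets 20, best alternative 19; Column gets 19, best alternative 9. No profitable deviation — NE.
(C, b3): Row gets 17, best alternative 13; Column gets 16, best alternative 14. No profitable deviation — NE.
(The remaining 7 profiles each have a profitable deviation by the same check.)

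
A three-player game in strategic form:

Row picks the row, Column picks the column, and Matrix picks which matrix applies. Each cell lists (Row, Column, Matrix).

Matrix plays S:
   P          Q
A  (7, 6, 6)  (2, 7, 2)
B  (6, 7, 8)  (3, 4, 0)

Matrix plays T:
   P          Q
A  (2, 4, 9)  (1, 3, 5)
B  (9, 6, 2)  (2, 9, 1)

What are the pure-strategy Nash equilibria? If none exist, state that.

Row against (P, S): payoffs 7, 6 → best response A.
Row against (P, T): payoffs 2, 9 → best response B.
Row against (Q, S): payoffs 2, 3 → best response B.
Row against (Q, T): payoffs 1, 2 → best response B.
Column against (A, S): payoffs 6, 7 → best response Q.
Column against (A, T): payoffs 4, 3 → best response P.
Column against (B, S): payoffs 7, 4 → best response P.
Column against (B, T): payoffs 6, 9 → best response Q.
Matrix against (A, P): payoffs 6, 9 → best response T.
Matrix against (A, Q): payoffs 2, 5 → best response T.
Matrix against (B, P): payoffs 8, 2 → best response S.
Matrix against (B, Q): payoffs 0, 1 → best response T.
Mutual best responses: (B, Q, T).

Pure NE: (B, Q, T)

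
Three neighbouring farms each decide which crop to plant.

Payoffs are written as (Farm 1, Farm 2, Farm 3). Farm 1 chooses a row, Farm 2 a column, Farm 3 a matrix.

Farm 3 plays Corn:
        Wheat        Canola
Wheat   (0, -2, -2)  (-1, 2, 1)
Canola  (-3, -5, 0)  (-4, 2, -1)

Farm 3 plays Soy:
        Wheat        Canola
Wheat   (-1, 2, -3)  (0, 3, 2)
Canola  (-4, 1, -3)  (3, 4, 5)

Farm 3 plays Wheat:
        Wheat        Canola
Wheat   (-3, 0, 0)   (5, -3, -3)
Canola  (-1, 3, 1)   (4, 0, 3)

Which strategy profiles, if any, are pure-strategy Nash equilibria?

Farm 1 against (Wheat, Corn): payoffs 0, -3 → best response Wheat.
Farm 1 against (Wheat, Soy): payoffs -1, -4 → best response Wheat.
Farm 1 against (Wheat, Wheat): payoffs -3, -1 → best response Canola.
Farm 1 against (Canola, Corn): payoffs -1, -4 → best response Wheat.
Farm 1 against (Canola, Soy): payoffs 0, 3 → best response Canola.
Farm 1 against (Canola, Wheat): payoffs 5, 4 → best response Wheat.
Farm 2 against (Wheat, Corn): payoffs -2, 2 → best response Canola.
Farm 2 against (Wheat, Soy): payoffs 2, 3 → best response Canola.
Farm 2 against (Wheat, Wheat): payoffs 0, -3 → best response Wheat.
Farm 2 against (Canola, Corn): payoffs -5, 2 → best response Canola.
Farm 2 against (Canola, Soy): payoffs 1, 4 → best response Canola.
Farm 2 against (Canola, Wheat): payoffs 3, 0 → best response Wheat.
Farm 3 against (Wheat, Wheat): payoffs -2, -3, 0 → best response Wheat.
Farm 3 against (Wheat, Canola): payoffs 1, 2, -3 → best response Soy.
Farm 3 against (Canola, Wheat): payoffs 0, -3, 1 → best response Wheat.
Farm 3 against (Canola, Canola): payoffs -1, 5, 3 → best response Soy.
Mutual best responses: (Canola, Wheat, Wheat); (Canola, Canola, Soy).

(Canola, Wheat, Wheat), (Canola, Canola, Soy)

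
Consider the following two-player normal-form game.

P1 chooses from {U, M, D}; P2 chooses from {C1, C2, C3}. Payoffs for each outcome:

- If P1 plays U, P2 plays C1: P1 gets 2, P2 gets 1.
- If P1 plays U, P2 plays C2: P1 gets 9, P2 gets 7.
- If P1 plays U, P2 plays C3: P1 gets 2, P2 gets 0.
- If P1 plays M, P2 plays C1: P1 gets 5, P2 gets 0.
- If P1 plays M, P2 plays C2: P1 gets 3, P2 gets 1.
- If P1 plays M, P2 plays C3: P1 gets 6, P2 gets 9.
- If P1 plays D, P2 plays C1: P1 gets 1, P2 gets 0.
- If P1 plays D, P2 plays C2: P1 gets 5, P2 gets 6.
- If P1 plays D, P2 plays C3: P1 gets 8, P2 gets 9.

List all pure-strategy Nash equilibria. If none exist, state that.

P1 against C1: payoffs 2, 5, 1 → best response M.
P1 against C2: payoffs 9, 3, 5 → best response U.
P1 against C3: payoffs 2, 6, 8 → best response D.
P2 against U: payoffs 1, 7, 0 → best response C2.
P2 against M: payoffs 0, 1, 9 → best response C3.
P2 against D: payoffs 0, 6, 9 → best response C3.
Mutual best responses: (U, C2); (D, C3).

(U, C2), (D, C3)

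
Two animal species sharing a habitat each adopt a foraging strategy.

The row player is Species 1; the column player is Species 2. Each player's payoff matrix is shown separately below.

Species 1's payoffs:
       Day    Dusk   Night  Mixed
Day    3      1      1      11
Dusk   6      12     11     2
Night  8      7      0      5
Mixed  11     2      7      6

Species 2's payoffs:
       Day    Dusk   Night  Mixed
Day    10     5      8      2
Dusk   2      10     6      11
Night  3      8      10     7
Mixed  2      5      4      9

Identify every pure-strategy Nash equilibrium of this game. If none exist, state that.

For each strategy profile, look for a profitable unilateral deviation.
(Day, Day): Species 1 can switch to Dusk (3 → 6). Not NE.
(Day, Dusk): Species 1 can switch to Dusk (1 → 12). Not NE.
(Day, Night): Species 1 can switch to Dusk (1 → 11). Not NE.
(Day, Mixed): Species 2 can switch to Day (2 → 10). Not NE.
(Dusk, Day): Species 1 can switch to Night (6 → 8). Not NE.
(Dusk, Dusk): Species 2 can switch to Mixed (10 → 11). Not NE.
(Dusk, Night): Species 2 can switch to Dusk (6 → 10). Not NE.
(Dusk, Mixed): Species 1 can switch to Day (2 → 11). Not NE.
(The remaining 8 profiles each have a profitable deviation by the same check.)

none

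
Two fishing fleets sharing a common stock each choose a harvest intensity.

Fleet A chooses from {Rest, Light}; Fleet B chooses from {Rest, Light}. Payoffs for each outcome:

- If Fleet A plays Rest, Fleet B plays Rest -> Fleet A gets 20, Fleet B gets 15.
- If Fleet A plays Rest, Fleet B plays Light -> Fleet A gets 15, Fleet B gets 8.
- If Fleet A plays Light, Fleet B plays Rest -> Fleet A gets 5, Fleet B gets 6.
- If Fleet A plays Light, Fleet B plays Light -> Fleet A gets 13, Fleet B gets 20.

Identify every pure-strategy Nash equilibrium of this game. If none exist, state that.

Pure NE: (Rest, Rest)

For each strategy profile, look for a profitable unilateral deviation.
(Rest, Rest): Fleet A gets 20, best alternative 5; Fleet B gets 15, best alternative 8. No profitable deviation — NE.
(Rest, Light): Fleet B can switch to Rest (8 → 15). Not NE.
(Light, Rest): Fleet A can switch to Rest (5 → 20). Not NE.
(Light, Light): Fleet A can switch to Rest (13 → 15). Not NE.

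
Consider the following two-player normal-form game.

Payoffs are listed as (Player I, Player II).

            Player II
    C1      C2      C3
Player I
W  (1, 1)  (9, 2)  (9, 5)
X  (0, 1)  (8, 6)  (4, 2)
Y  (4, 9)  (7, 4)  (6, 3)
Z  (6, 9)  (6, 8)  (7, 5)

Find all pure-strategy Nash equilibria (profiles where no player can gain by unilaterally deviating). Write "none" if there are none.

The pure Nash equilibria are (W, C3), (Z, C1).

Player I against C1: payoffs 1, 0, 4, 6 → best response Z.
Player I against C2: payoffs 9, 8, 7, 6 → best response W.
Player I against C3: payoffs 9, 4, 6, 7 → best response W.
Player II against W: payoffs 1, 2, 5 → best response C3.
Player II against X: payoffs 1, 6, 2 → best response C2.
Player II against Y: payoffs 9, 4, 3 → best response C1.
Player II against Z: payoffs 9, 8, 5 → best response C1.
Mutual best responses: (W, C3); (Z, C1).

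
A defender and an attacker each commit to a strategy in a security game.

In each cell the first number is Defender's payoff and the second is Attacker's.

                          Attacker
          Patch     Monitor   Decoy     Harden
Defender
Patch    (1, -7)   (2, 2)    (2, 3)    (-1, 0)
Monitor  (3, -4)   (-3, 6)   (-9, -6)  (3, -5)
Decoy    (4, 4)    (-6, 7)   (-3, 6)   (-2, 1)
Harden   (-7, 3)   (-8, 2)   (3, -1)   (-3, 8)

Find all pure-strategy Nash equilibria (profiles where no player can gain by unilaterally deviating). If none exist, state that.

none

(Patch, Patch): Defender can switch to Monitor (1 → 3). Not NE.
(Patch, Monitor): Attacker can switch to Decoy (2 → 3). Not NE.
(Patch, Decoy): Defender can switch to Harden (2 → 3). Not NE.
(Patch, Harden): Defender can switch to Monitor (-1 → 3). Not NE.
(Monitor, Patch): Defender can switch to Decoy (3 → 4). Not NE.
(Monitor, Monitor): Defender can switch to Patch (-3 → 2). Not NE.
(Monitor, Decoy): Defender can switch to Patch (-9 → 2). Not NE.
(Monitor, Harden): Attacker can switch to Patch (-5 → -4). Not NE.
(Decoy, Patch): Attacker can switch to Monitor (4 → 7). Not NE.
(Decoy, Monitor): Defender can switch to Patch (-6 → 2). Not NE.
(The remaining 6 profiles each have a profitable deviation by the same check.)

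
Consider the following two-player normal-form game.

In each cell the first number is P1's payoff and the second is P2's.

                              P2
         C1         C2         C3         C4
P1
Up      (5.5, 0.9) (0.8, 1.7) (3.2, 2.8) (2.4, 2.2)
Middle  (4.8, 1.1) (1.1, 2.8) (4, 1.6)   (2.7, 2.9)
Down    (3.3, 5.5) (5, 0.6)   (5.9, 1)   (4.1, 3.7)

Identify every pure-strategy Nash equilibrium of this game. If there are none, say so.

This game has no pure Nash equilibrium.

(Up, C1): P2 can switch to C2 (0.9 → 1.7). Not NE.
(Up, C2): P1 can switch to Middle (0.8 → 1.1). Not NE.
(Up, C3): P1 can switch to Middle (3.2 → 4). Not NE.
(Up, C4): P1 can switch to Middle (2.4 → 2.7). Not NE.
(Middle, C1): P1 can switch to Up (4.8 → 5.5). Not NE.
(Middle, C2): P1 can switch to Down (1.1 → 5). Not NE.
(Middle, C3): P1 can switch to Down (4 → 5.9). Not NE.
(Middle, C4): P1 can switch to Down (2.7 → 4.1). Not NE.
(Down, C1): P1 can switch to Up (3.3 → 5.5). Not NE.
(Down, C2): P2 can switch to C1 (0.6 → 5.5). Not NE.
(The remaining 2 profiles each have a profitable deviation by the same check.)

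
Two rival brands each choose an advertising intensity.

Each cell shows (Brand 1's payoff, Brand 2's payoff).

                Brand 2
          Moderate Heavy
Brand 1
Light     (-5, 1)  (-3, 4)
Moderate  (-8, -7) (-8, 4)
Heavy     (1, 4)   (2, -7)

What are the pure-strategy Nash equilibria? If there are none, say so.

For each strategy profile, look for a profitable unilateral deviation.
(Light, Moderate): Brand 1 can switch to Heavy (-5 → 1). Not NE.
(Light, Heavy): Brand 1 can switch to Heavy (-3 → 2). Not NE.
(Moderate, Moderate): Brand 1 can switch to Light (-8 → -5). Not NE.
(Moderate, Heavy): Brand 1 can switch to Light (-8 → -3). Not NE.
(Heavy, Moderate): Brand 1 gets 1, best alternative -5; Brand 2 gets 4, best alternative -7. No profitable deviation — NE.
(Heavy, Heavy): Brand 2 can switch to Moderate (-7 → 4). Not NE.

Pure NE: (Heavy, Moderate)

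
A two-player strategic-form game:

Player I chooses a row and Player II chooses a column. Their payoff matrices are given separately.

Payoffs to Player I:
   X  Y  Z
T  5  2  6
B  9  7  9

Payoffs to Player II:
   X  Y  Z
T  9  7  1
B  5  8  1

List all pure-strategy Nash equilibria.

Pure NE: (B, Y)

(T, X): Player I can switch to B (5 → 9). Not NE.
(T, Y): Player I can switch to B (2 → 7). Not NE.
(T, Z): Player I can switch to B (6 → 9). Not NE.
(B, X): Player II can switch to Y (5 → 8). Not NE.
(B, Y): Player I gets 7, best alternative 2; Player II gets 8, best alternative 5. No profitable deviation — NE.
(B, Z): Player II can switch to X (1 → 5). Not NE.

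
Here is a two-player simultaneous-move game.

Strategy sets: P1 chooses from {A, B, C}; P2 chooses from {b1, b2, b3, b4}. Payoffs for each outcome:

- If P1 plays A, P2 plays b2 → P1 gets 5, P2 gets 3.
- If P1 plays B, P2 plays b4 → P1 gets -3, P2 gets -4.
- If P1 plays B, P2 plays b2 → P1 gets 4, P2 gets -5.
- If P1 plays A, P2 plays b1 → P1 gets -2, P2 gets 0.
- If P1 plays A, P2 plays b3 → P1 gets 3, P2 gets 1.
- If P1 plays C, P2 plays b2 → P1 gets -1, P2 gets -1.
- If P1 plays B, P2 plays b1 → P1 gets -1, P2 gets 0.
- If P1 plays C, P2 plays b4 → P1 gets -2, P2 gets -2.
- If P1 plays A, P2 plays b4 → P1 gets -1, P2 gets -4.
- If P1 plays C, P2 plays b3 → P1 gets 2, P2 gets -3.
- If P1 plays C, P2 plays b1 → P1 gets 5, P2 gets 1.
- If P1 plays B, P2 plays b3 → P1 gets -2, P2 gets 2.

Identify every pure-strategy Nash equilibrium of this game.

Mark each player's best response to every combination of opponents' strategies; a profile where every player is best-responding is a pure Nash equilibrium.
P1 against b1: payoffs -2, -1, 5 → best response C.
P1 against b2: payoffs 5, 4, -1 → best response A.
P1 against b3: payoffs 3, -2, 2 → best response A.
P1 against b4: payoffs -1, -3, -2 → best response A.
P2 against A: payoffs 0, 3, 1, -4 → best response b2.
P2 against B: payoffs 0, -5, 2, -4 → best response b3.
P2 against C: payoffs 1, -1, -3, -2 → best response b1.
Mutual best responses: (A, b2); (C, b1).

The pure Nash equilibria are (A, b2) and (C, b1).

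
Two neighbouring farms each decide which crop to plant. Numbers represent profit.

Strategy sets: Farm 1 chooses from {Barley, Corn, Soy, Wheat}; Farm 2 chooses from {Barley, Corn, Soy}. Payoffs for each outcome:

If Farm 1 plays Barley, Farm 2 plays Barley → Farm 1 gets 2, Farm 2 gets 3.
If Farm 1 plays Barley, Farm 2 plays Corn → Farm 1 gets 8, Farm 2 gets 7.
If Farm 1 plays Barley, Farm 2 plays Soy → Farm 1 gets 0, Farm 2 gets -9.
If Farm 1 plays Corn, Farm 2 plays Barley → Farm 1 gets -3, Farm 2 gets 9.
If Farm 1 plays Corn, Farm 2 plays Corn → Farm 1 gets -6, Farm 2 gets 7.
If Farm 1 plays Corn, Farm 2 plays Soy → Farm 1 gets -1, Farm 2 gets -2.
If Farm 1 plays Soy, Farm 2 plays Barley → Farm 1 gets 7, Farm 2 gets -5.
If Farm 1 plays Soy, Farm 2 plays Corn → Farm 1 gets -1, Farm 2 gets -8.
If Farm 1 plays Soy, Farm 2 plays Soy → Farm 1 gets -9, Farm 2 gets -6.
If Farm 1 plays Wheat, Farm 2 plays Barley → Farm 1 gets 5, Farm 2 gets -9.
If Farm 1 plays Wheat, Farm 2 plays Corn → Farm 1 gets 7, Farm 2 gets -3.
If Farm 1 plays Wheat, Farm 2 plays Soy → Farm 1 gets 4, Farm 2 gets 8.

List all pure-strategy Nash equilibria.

(Barley, Corn) and (Soy, Barley) and (Wheat, Soy)

For each strategy profile, look for a profitable unilateral deviation.
(Barley, Barley): Farm 1 can switch to Soy (2 → 7). Not NE.
(Barley, Corn): Farm 1 gets 8, best alternative 7; Farm 2 gets 7, best alternative 3. No profitable deviation — NE.
(Barley, Soy): Farm 1 can switch to Wheat (0 → 4). Not NE.
(Corn, Barley): Farm 1 can switch to Barley (-3 → 2). Not NE.
(Corn, Corn): Farm 1 can switch to Barley (-6 → 8). Not NE.
(Corn, Soy): Farm 1 can switch to Barley (-1 → 0). Not NE.
(Soy, Barley): Farm 1 gets 7, best alternative 5; Farm 2 gets -5, best alternative -6. No profitable deviation — NE.
(Soy, Corn): Farm 1 can switch to Barley (-1 → 8). Not NE.
(Soy, Soy): Farm 1 can switch to Barley (-9 → 0). Not NE.
(Wheat, Barley): Farm 1 can switch to Soy (5 → 7). Not NE.
(Wheat, Corn): Farm 1 can switch to Barley (7 → 8). Not NE.
(Wheat, Soy): Farm 1 gets 4, best alternative 0; Farm 2 gets 8, best alternative -3. No profitable deviation — NE.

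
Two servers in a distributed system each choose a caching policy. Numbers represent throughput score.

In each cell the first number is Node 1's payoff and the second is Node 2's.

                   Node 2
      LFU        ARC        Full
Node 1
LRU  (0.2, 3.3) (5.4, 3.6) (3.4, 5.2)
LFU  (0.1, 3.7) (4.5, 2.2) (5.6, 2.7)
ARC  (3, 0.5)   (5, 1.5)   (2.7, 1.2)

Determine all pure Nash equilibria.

For each strategy profile, look for a profitable unilateral deviation.
(LRU, LFU): Node 1 can switch to ARC (0.2 → 3). Not NE.
(LRU, ARC): Node 2 can switch to Full (3.6 → 5.2). Not NE.
(LRU, Full): Node 1 can switch to LFU (3.4 → 5.6). Not NE.
(LFU, LFU): Node 1 can switch to LRU (0.1 → 0.2). Not NE.
(LFU, ARC): Node 1 can switch to LRU (4.5 → 5.4). Not NE.
(LFU, Full): Node 2 can switch to LFU (2.7 → 3.7). Not NE.
(ARC, LFU): Node 2 can switch to ARC (0.5 → 1.5). Not NE.
(ARC, ARC): Node 1 can switch to LRU (5 → 5.4). Not NE.
(ARC, Full): Node 1 can switch to LRU (2.7 → 3.4). Not NE.

none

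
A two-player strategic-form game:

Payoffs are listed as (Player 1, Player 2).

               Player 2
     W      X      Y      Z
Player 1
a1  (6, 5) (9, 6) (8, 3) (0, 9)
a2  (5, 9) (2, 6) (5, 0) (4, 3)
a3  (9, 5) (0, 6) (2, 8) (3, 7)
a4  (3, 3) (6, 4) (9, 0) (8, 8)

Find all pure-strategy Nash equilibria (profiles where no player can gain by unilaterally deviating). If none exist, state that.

(a4, Z)

Player 1 against W: payoffs 6, 5, 9, 3 → best response a3.
Player 1 against X: payoffs 9, 2, 0, 6 → best response a1.
Player 1 against Y: payoffs 8, 5, 2, 9 → best response a4.
Player 1 against Z: payoffs 0, 4, 3, 8 → best response a4.
Player 2 against a1: payoffs 5, 6, 3, 9 → best response Z.
Player 2 against a2: payoffs 9, 6, 0, 3 → best response W.
Player 2 against a3: payoffs 5, 6, 8, 7 → best response Y.
Player 2 against a4: payoffs 3, 4, 0, 8 → best response Z.
Mutual best responses: (a4, Z).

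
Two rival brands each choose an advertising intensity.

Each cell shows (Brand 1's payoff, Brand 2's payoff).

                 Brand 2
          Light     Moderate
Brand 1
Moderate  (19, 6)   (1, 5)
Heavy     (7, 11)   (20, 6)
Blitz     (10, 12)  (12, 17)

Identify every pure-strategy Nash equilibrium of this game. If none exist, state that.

Mark each player's best response to every combination of opponents' strategies; a profile where every player is best-responding is a pure Nash equilibrium.
Brand 1 against Light: payoffs 19, 7, 10 → best response Moderate.
Brand 1 against Moderate: payoffs 1, 20, 12 → best response Heavy.
Brand 2 against Moderate: payoffs 6, 5 → best response Light.
Brand 2 against Heavy: payoffs 11, 6 → best response Light.
Brand 2 against Blitz: payoffs 12, 17 → best response Moderate.
Mutual best responses: (Moderate, Light).

The unique pure-strategy Nash equilibrium is (Moderate, Light).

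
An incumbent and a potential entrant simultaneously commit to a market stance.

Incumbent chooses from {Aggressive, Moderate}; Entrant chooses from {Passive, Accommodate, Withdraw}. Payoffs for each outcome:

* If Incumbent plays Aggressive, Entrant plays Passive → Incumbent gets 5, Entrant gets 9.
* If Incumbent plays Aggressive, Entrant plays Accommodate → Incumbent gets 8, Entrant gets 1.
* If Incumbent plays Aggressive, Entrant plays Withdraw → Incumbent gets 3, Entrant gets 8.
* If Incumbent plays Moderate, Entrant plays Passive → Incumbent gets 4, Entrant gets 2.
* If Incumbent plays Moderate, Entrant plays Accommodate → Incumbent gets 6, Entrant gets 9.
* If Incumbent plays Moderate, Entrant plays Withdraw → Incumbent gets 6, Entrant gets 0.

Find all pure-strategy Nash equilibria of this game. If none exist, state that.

Mark each player's best response to every combination of opponents' strategies; a profile where every player is best-responding is a pure Nash equilibrium.
Incumbent against Passive: payoffs 5, 4 → best response Aggressive.
Incumbent against Accommodate: payoffs 8, 6 → best response Aggressive.
Incumbent against Withdraw: payoffs 3, 6 → best response Moderate.
Entrant against Aggressive: payoffs 9, 1, 8 → best response Passive.
Entrant against Moderate: payoffs 2, 9, 0 → best response Accommodate.
Mutual best responses: (Aggressive, Passive).

The unique pure-strategy Nash equilibrium is (Aggressive, Passive).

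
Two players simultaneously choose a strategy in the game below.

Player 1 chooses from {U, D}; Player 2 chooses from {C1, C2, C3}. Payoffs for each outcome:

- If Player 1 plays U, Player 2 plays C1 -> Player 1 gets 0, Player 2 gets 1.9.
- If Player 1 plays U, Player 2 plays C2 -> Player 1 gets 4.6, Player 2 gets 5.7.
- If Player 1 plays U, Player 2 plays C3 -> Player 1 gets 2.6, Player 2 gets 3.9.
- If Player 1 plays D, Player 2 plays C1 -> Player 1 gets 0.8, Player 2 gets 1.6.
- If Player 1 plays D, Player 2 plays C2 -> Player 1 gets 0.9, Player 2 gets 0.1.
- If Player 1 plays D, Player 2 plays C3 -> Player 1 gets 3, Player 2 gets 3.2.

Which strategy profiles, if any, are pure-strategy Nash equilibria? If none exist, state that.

Player 1 against C1: payoffs 0, 0.8 → best response D.
Player 1 against C2: payoffs 4.6, 0.9 → best response U.
Player 1 against C3: payoffs 2.6, 3 → best response D.
Player 2 against U: payoffs 1.9, 5.7, 3.9 → best response C2.
Player 2 against D: payoffs 1.6, 0.1, 3.2 → best response C3.
Mutual best responses: (U, C2); (D, C3).

(U, C2); (D, C3)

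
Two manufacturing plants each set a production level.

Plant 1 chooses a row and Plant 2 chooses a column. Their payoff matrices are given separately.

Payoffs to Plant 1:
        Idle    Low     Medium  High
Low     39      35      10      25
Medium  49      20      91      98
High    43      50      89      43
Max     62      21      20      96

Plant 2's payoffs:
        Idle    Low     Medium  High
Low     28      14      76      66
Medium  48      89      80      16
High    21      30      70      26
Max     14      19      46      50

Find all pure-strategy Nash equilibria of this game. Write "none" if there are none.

(Low, Idle): Plant 1 can switch to Medium (39 → 49). Not NE.
(Low, Low): Plant 1 can switch to High (35 → 50). Not NE.
(Low, Medium): Plant 1 can switch to Medium (10 → 91). Not NE.
(Low, High): Plant 1 can switch to Medium (25 → 98). Not NE.
(Medium, Idle): Plant 1 can switch to Max (49 → 62). Not NE.
(Medium, Low): Plant 1 can switch to Low (20 → 35). Not NE.
(The remaining 10 profiles each have a profitable deviation by the same check.)

There is no pure-strategy Nash equilibrium.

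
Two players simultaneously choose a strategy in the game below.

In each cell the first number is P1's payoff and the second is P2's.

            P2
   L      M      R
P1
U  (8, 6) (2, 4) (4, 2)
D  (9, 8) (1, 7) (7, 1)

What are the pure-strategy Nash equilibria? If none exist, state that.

P1 against L: payoffs 8, 9 → best response D.
P1 against M: payoffs 2, 1 → best response U.
P1 against R: payoffs 4, 7 → best response D.
P2 against U: payoffs 6, 4, 2 → best response L.
P2 against D: payoffs 8, 7, 1 → best response L.
Mutual best responses: (D, L).

Pure NE: (D, L)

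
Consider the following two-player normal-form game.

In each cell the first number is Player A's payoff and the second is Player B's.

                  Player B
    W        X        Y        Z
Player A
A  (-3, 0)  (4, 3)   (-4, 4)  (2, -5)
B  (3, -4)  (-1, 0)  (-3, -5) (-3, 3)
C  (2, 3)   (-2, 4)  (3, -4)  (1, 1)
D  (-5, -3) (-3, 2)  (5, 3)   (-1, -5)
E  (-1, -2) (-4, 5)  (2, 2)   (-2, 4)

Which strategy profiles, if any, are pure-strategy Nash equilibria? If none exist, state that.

The unique pure-strategy Nash equilibrium is (D, Y).

Player A against W: payoffs -3, 3, 2, -5, -1 → best response B.
Player A against X: payoffs 4, -1, -2, -3, -4 → best response A.
Player A against Y: payoffs -4, -3, 3, 5, 2 → best response D.
Player A against Z: payoffs 2, -3, 1, -1, -2 → best response A.
Player B against A: payoffs 0, 3, 4, -5 → best response Y.
Player B against B: payoffs -4, 0, -5, 3 → best response Z.
Player B against C: payoffs 3, 4, -4, 1 → best response X.
Player B against D: payoffs -3, 2, 3, -5 → best response Y.
Player B against E: payoffs -2, 5, 2, 4 → best response X.
Mutual best responses: (D, Y).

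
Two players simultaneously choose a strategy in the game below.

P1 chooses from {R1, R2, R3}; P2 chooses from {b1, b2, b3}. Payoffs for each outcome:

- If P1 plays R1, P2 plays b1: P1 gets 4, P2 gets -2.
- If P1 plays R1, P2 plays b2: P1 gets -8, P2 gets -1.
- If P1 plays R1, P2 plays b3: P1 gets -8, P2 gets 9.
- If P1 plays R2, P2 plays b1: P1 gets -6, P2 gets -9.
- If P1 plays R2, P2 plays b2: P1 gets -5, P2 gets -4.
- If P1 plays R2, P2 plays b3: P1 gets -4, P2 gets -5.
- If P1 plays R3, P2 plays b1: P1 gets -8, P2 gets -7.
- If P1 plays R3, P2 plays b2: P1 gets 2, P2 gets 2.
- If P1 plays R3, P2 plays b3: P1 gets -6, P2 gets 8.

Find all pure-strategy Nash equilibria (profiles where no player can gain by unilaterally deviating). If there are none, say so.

There is no pure-strategy Nash equilibrium.

For each player, find the best response to each opponent profile; mutual best responses are the pure NE.
P1 against b1: payoffs 4, -6, -8 → best response R1.
P1 against b2: payoffs -8, -5, 2 → best response R3.
P1 against b3: payoffs -8, -4, -6 → best response R2.
P2 against R1: payoffs -2, -1, 9 → best response b3.
P2 against R2: payoffs -9, -4, -5 → best response b2.
P2 against R3: payoffs -7, 2, 8 → best response b3.
No profile is a mutual best response for all players.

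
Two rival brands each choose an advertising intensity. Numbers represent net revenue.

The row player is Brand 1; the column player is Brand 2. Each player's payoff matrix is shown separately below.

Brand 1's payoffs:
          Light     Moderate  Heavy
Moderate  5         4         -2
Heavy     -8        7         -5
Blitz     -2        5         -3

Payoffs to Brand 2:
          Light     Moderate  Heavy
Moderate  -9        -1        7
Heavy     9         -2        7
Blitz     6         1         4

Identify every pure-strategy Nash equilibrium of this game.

Brand 1 against Light: payoffs 5, -8, -2 → best response Moderate.
Brand 1 against Moderate: payoffs 4, 7, 5 → best response Heavy.
Brand 1 against Heavy: payoffs -2, -5, -3 → best response Moderate.
Brand 2 against Moderate: payoffs -9, -1, 7 → best response Heavy.
Brand 2 against Heavy: payoffs 9, -2, 7 → best response Light.
Brand 2 against Blitz: payoffs 6, 1, 4 → best response Light.
Mutual best responses: (Moderate, Heavy).

The unique pure-strategy Nash equilibrium is (Moderate, Heavy).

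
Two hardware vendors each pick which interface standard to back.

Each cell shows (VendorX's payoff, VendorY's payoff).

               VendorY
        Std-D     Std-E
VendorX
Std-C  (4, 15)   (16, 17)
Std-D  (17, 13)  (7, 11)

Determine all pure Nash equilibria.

Mark each player's best response to every combination of opponents' strategies; a profile where every player is best-responding is a pure Nash equilibrium.
VendorX against Std-D: payoffs 4, 17 → best response Std-D.
VendorX against Std-E: payoffs 16, 7 → best response Std-C.
VendorY against Std-C: payoffs 15, 17 → best response Std-E.
VendorY against Std-D: payoffs 13, 11 → best response Std-D.
Mutual best responses: (Std-C, Std-E); (Std-D, Std-D).

(Std-C, Std-E), (Std-D, Std-D)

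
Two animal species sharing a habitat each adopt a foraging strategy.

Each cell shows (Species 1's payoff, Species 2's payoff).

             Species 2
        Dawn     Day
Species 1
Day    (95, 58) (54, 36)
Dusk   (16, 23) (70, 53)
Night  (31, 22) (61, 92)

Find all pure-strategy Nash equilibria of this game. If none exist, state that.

Pure-strategy Nash equilibria: (Day, Dawn), (Dusk, Day)

Mark each player's best response to every combination of opponents' strategies; a profile where every player is best-responding is a pure Nash equilibrium.
Species 1 against Dawn: payoffs 95, 16, 31 → best response Day.
Species 1 against Day: payoffs 54, 70, 61 → best response Dusk.
Species 2 against Day: payoffs 58, 36 → best response Dawn.
Species 2 against Dusk: payoffs 23, 53 → best response Day.
Species 2 against Night: payoffs 22, 92 → best response Day.
Mutual best responses: (Day, Dawn); (Dusk, Day).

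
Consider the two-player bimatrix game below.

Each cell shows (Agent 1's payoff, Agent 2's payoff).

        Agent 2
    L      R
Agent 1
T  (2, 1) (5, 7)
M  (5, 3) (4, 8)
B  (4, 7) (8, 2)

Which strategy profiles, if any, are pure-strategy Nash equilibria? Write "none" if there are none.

This game has no pure Nash equilibrium.

For each player, find the best response to each opponent profile; mutual best responses are the pure NE.
Agent 1 against L: payoffs 2, 5, 4 → best response M.
Agent 1 against R: payoffs 5, 4, 8 → best response B.
Agent 2 against T: payoffs 1, 7 → best response R.
Agent 2 against M: payoffs 3, 8 → best response R.
Agent 2 against B: payoffs 7, 2 → best response L.
No profile is a mutual best response for all players.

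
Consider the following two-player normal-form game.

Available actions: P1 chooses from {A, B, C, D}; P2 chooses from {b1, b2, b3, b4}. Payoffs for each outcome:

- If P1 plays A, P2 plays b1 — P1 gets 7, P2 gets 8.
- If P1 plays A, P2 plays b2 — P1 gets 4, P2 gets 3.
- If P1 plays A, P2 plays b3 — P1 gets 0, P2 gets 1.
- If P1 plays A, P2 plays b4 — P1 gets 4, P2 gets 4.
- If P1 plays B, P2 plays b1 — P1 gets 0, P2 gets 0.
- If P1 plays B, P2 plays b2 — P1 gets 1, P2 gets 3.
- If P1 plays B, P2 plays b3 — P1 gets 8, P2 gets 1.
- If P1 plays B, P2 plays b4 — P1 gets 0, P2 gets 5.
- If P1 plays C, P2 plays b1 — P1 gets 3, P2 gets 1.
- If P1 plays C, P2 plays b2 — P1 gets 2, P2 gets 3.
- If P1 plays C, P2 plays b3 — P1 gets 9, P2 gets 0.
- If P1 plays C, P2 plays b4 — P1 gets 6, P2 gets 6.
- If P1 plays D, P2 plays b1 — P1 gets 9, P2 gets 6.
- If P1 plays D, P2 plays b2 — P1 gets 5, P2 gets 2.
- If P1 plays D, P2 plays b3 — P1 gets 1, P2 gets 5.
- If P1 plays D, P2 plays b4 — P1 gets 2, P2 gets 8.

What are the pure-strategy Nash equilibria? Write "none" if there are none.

(A, b1): P1 can switch to D (7 → 9). Not NE.
(A, b2): P1 can switch to D (4 → 5). Not NE.
(A, b3): P1 can switch to B (0 → 8). Not NE.
(A, b4): P1 can switch to C (4 → 6). Not NE.
(B, b1): P1 can switch to A (0 → 7). Not NE.
(B, b2): P1 can switch to A (1 → 4). Not NE.
(B, b3): P1 can switch to C (8 → 9). Not NE.
(B, b4): P1 can switch to A (0 → 4). Not NE.
(C, b1): P1 can switch to A (3 → 7). Not NE.
(C, b2): P1 can switch to A (2 → 4). Not NE.
(C, b4): P1 gets 6, best alternative 4; P2 gets 6, best alternative 3. No profitable deviation — NE.
(The remaining 5 profiles each have a profitable deviation by the same check.)

The unique pure-strategy Nash equilibrium is (C, b4).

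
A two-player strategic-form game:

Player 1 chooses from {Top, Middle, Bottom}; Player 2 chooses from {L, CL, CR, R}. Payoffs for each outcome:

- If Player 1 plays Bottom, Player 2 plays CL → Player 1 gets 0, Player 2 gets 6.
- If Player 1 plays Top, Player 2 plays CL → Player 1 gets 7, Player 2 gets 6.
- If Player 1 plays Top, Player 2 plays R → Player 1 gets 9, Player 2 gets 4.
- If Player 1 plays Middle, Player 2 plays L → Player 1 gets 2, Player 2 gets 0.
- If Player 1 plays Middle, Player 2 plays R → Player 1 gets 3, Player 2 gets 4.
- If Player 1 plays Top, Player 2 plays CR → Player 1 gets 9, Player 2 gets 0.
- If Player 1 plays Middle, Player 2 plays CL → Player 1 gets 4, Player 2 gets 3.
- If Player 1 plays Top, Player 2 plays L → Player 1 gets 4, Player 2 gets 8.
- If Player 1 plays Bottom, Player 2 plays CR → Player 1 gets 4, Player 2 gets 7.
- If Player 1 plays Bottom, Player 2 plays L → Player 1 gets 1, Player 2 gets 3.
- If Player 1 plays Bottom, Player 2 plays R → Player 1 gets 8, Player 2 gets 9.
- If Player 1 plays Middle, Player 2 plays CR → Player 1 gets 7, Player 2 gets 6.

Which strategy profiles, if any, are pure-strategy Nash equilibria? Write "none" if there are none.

Check each profile: it is a Nash equilibrium iff no player can strictly gain by switching unilaterally.
(Top, L): Player 1 gets 4, best alternative 2; Player 2 gets 8, best alternative 6. No profitable deviation — NE.
(Top, CL): Player 2 can switch to L (6 → 8). Not NE.
(Top, CR): Player 2 can switch to L (0 → 8). Not NE.
(Top, R): Player 2 can switch to L (4 → 8). Not NE.
(Middle, L): Player 1 can switch to Top (2 → 4). Not NE.
(Middle, CL): Player 1 can switch to Top (4 → 7). Not NE.
(Middle, CR): Player 1 can switch to Top (7 → 9). Not NE.
(Middle, R): Player 1 can switch to Top (3 → 9). Not NE.
(Bottom, L): Player 1 can switch to Top (1 → 4). Not NE.
(The remaining 3 profiles each have a profitable deviation by the same check.)

Pure NE: (Top, L)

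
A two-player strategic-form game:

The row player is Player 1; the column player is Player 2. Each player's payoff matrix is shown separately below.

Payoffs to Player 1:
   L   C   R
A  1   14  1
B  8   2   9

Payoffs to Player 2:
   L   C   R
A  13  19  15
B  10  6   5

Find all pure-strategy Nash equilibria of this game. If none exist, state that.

Player 1 against L: payoffs 1, 8 → best response B.
Player 1 against C: payoffs 14, 2 → best response A.
Player 1 against R: payoffs 1, 9 → best response B.
Player 2 against A: payoffs 13, 19, 15 → best response C.
Player 2 against B: payoffs 10, 6, 5 → best response L.
Mutual best responses: (A, C); (B, L).

The pure Nash equilibria are (A, C), (B, L).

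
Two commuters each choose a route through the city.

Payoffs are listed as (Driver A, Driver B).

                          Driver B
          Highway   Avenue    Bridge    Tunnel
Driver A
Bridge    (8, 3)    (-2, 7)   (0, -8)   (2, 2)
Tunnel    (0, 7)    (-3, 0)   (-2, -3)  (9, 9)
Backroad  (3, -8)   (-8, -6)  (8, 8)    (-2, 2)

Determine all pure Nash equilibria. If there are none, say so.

The pure Nash equilibria are (Bridge, Avenue) and (Tunnel, Tunnel) and (Backroad, Bridge).

Driver A against Highway: payoffs 8, 0, 3 → best response Bridge.
Driver A against Avenue: payoffs -2, -3, -8 → best response Bridge.
Driver A against Bridge: payoffs 0, -2, 8 → best response Backroad.
Driver A against Tunnel: payoffs 2, 9, -2 → best response Tunnel.
Driver B against Bridge: payoffs 3, 7, -8, 2 → best response Avenue.
Driver B against Tunnel: payoffs 7, 0, -3, 9 → best response Tunnel.
Driver B against Backroad: payoffs -8, -6, 8, 2 → best response Bridge.
Mutual best responses: (Bridge, Avenue); (Tunnel, Tunnel); (Backroad, Bridge).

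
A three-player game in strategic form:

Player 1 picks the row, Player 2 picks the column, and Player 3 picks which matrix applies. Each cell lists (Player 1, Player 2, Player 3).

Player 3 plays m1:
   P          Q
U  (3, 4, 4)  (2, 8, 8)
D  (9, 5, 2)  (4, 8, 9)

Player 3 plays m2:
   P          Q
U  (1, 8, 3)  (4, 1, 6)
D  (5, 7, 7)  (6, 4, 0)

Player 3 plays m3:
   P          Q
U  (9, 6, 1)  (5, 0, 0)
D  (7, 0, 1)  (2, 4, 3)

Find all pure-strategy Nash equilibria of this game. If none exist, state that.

Pure-strategy Nash equilibria: (D, P, m2); (D, Q, m1)

For each strategy profile, look for a profitable unilateral deviation.
(U, P, m1): Player 1 can switch to D (3 → 9). Not NE.
(U, P, m2): Player 1 can switch to D (1 → 5). Not NE.
(U, P, m3): Player 3 can switch to m1 (1 → 4). Not NE.
(U, Q, m1): Player 1 can switch to D (2 → 4). Not NE.
(U, Q, m2): Player 1 can switch to D (4 → 6). Not NE.
(U, Q, m3): Player 2 can switch to P (0 → 6). Not NE.
(D, P, m1): Player 2 can switch to Q (5 → 8). Not NE.
(D, P, m2): Player 1 gets 5, best alternative 1; Player 2 gets 7, best alternative 4; Player 3 gets 7, best alternative 2. No profitable deviation — NE.
(D, P, m3): Player 1 can switch to U (7 → 9). Not NE.
(D, Q, m1): Player 1 gets 4, best alternative 2; Player 2 gets 8, best alternative 5; Player 3 gets 9, best alternative 3. No profitable deviation — NE.
(The remaining 2 profiles each have a profitable deviation by the same check.)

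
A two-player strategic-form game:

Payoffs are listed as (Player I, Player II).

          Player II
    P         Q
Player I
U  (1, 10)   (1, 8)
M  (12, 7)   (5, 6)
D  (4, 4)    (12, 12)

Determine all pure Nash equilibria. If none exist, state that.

Player I against P: payoffs 1, 12, 4 → best response M.
Player I against Q: payoffs 1, 5, 12 → best response D.
Player II against U: payoffs 10, 8 → best response P.
Player II against M: payoffs 7, 6 → best response P.
Player II against D: payoffs 4, 12 → best response Q.
Mutual best responses: (M, P); (D, Q).

The pure Nash equilibria are (M, P), (D, Q).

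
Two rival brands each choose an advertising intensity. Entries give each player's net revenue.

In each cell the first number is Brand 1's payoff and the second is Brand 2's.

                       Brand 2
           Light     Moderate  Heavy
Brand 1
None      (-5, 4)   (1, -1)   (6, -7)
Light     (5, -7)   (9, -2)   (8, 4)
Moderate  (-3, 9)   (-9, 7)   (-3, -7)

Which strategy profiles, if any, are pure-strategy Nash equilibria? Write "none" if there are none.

The unique pure-strategy Nash equilibrium is (Light, Heavy).

Mark each player's best response to every combination of opponents' strategies; a profile where every player is best-responding is a pure Nash equilibrium.
Brand 1 against Light: payoffs -5, 5, -3 → best response Light.
Brand 1 against Moderate: payoffs 1, 9, -9 → best response Light.
Brand 1 against Heavy: payoffs 6, 8, -3 → best response Light.
Brand 2 against None: payoffs 4, -1, -7 → best response Light.
Brand 2 against Light: payoffs -7, -2, 4 → best response Heavy.
Brand 2 against Moderate: payoffs 9, 7, -7 → best response Light.
Mutual best responses: (Light, Heavy).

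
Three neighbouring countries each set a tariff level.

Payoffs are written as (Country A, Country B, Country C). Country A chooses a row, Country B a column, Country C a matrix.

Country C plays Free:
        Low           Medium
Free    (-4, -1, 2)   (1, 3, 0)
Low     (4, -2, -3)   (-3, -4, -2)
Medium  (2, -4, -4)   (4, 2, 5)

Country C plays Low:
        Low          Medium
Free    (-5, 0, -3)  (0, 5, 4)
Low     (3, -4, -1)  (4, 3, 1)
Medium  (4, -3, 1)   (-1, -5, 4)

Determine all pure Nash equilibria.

Pure-strategy Nash equilibria: (Low, Medium, Low), (Medium, Low, Low), (Medium, Medium, Free)

(Free, Low, Free): Country A can switch to Low (-4 → 4). Not NE.
(Free, Low, Low): Country A can switch to Low (-5 → 3). Not NE.
(Free, Medium, Free): Country A can switch to Medium (1 → 4). Not NE.
(Free, Medium, Low): Country A can switch to Low (0 → 4). Not NE.
(Low, Low, Free): Country C can switch to Low (-3 → -1). Not NE.
(Low, Low, Low): Country A can switch to Medium (3 → 4). Not NE.
(Low, Medium, Free): Country A can switch to Free (-3 → 1). Not NE.
(Low, Medium, Low): Country A gets 4, best alternative 0; Country B gets 3, best alternative -4; Country C gets 1, best alternative -2. No profitable deviation — NE.
(Medium, Low, Free): Country A can switch to Low (2 → 4). Not NE.
(Medium, Low, Low): Country A gets 4, best alternative 3; Country B gets -3, best alternative -5; Country C gets 1, best alternative -4. No profitable deviation — NE.
(Medium, Medium, Free): Country A gets 4, best alternative 1; Country B gets 2, best alternative -4; Country C gets 5, best alternative 4. No profitable deviation — NE.
(Medium, Medium, Low): Country A can switch to Free (-1 → 0). Not NE.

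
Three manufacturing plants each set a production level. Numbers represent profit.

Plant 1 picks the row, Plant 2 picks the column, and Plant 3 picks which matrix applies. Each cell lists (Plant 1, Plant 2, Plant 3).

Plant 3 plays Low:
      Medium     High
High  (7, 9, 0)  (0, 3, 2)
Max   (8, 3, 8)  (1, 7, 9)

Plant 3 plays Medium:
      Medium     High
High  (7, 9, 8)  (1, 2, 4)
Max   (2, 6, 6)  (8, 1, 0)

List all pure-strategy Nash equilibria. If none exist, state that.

Pure-strategy Nash equilibria: (High, Medium, Medium) and (Max, High, Low)

For each player, find the best response to each opponent profile; mutual best responses are the pure NE.
Plant 1 against (Medium, Low): payoffs 7, 8 → best response Max.
Plant 1 against (Medium, Medium): payoffs 7, 2 → best response High.
Plant 1 against (High, Low): payoffs 0, 1 → best response Max.
Plant 1 against (High, Medium): payoffs 1, 8 → best response Max.
Plant 2 against (High, Low): payoffs 9, 3 → best response Medium.
Plant 2 against (High, Medium): payoffs 9, 2 → best response Medium.
Plant 2 against (Max, Low): payoffs 3, 7 → best response High.
Plant 2 against (Max, Medium): payoffs 6, 1 → best response Medium.
Plant 3 against (High, Medium): payoffs 0, 8 → best response Medium.
Plant 3 against (High, High): payoffs 2, 4 → best response Medium.
Plant 3 against (Max, Medium): payoffs 8, 6 → best response Low.
Plant 3 against (Max, High): payoffs 9, 0 → best response Low.
Mutual best responses: (High, Medium, Medium); (Max, High, Low).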